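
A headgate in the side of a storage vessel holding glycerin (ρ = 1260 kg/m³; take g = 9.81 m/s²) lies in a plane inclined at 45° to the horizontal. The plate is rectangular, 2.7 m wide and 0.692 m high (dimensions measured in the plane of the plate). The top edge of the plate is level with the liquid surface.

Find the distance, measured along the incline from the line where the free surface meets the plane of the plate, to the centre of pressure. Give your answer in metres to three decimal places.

γ = ρg = 1260 × 9.81 / 1000 = 12.3606 kN/m³.
Let θ = 45° be the plate's angle to the horizontal; measure y along the incline from where the plane meets the free surface. Vertical depth h = y·sinθ with sinθ = 0.707107.
The centroid lies 0.692/2 = 0.346 m below the top edge, so y_c = 0.346 m and h_c = 0.346 × 0.707107 = 0.244659 m.
A = 2.7 × 0.692 = 1.8684 m².
Resultant F = γ·h_c·A = 12.3606 × 0.244659 × 1.8684 = 5.65029 kN.
I_c = b·h³/12 = 2.7 × 0.692³/12 = 0.0745591 m⁴.
Centre of pressure: y_p = y_c + I_c/(y_c·A) = 0.346 + 0.0745591/(0.346 × 1.8684) = 0.346 + 0.115333 = 0.461333 m along the plane.

y_p = 0.461 m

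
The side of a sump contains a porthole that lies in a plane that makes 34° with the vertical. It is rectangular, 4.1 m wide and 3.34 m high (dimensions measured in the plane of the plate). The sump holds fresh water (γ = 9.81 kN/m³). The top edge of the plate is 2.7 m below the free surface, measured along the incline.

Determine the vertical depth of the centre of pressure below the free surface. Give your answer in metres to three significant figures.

h_p = 3.80 m

γ = 9.81 kN/m³.
The plate makes 34° with the vertical, i.e. θ = 90° − 34° = 56° to the horizontal. Measuring y along the incline from the free-surface line, vertical depth h = y·sinθ with sinθ = 0.829038.
The centroid lies 3.34/2 = 1.67 m below the top edge, so y_c = 2.7 + 1.67 = 4.37 m and h_c = 4.37 × 0.829038 = 3.6229 m.
A = 4.1 × 3.34 = 13.694 m².
Resultant F = γ·h_c·A = 9.81 × 3.6229 × 13.694 = 486.694 kN.
I_c = b·h³/12 = 4.1 × 3.34³/12 = 12.7304 m⁴.
Centre of pressure: y_p = y_c + I_c/(y_c·A) = 4.37 + 12.7304/(4.37 × 13.694) = 4.37 + 0.212731 = 4.58273 m along the plane.
Vertically, h_p = y_p·sinθ = 4.58273 × 0.829038 = 3.79926 m.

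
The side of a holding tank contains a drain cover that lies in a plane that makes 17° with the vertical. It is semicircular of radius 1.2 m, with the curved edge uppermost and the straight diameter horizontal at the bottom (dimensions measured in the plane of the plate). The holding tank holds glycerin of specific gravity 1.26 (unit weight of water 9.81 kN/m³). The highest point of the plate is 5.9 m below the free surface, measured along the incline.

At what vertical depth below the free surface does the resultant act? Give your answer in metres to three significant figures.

h_p = 6.32 m

γ = 1.26 × 9.81 = 12.3606 kN/m³.
The plate makes 17° with the vertical, i.e. θ = 90° − 17° = 73° to the horizontal. Measuring y along the incline from the free-surface line, vertical depth h = y·sinθ with sinθ = 0.956305.
The centroid lies 4r/(3π) = 0.509296 m above the diameter, so r − 4r/(3π) = 1.2 − 0.509296 = 0.690704 m below the topmost point, so y_c = 5.9 + 0.690704 = 6.5907 m and h_c = 6.5907 × 0.956305 = 6.30272 m.
A = πr²/2 = π × 1.2²/2 = 2.26195 m².
Resultant F = γ·h_c·A = 12.3606 × 6.30272 × 2.26195 = 176.218 kN.
I_c = (π/8 − 8/(9π))·r⁴ = 0.109757 × 1.2⁴ = 0.227592 m⁴.
Centre of pressure: y_p = y_c + I_c/(y_c·A) = 6.5907 + 0.227592/(6.5907 × 2.26195) = 6.5907 + 0.0152666 = 6.60597 m along the plane.
Vertically, h_p = y_p·sinθ = 6.60597 × 0.956305 = 6.31732 m.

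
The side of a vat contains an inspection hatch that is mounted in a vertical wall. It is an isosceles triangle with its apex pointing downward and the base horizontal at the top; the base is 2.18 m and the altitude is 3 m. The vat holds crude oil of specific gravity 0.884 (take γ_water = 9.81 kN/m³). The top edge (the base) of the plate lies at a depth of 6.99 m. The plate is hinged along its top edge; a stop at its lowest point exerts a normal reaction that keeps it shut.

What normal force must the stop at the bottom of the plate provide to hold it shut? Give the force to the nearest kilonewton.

γ = 0.884 × 9.81 = 8.67204 kN/m³.
With the apex down, the centroid sits h/3 = 3/3 = 1 m below the base (the top edge), so the centroid depth is h_c = 6.99 + 1 = 7.99 m.
A = ½ × 2.18 × 3 = 3.27 m².
Resultant F = γ·h_c·A = 8.67204 × 7.99 × 3.27 = 226.577 kN.
I_c = b·h³/36 = 2.18 × 3³/36 = 1.635 m⁴.
Centre of pressure: y_p = y_c + I_c/(y_c·A) = 7.99 + 1.635/(7.99 × 3.27) = 7.99 + 0.0625782 = 8.05258 m along the plane.
The resultant acts 1 + 0.0625782 = 1.06258 m (along the plate) below the hinge at the top edge, so the moment about the hinge is M = F × 1.06258 = 226.577 × 1.06258 = 240.756 kN·m.
A normal force at the bottom, 3 m from the hinge, must supply this moment: P = 240.756/3 = 80.252 kN.

P ≈ 80 kN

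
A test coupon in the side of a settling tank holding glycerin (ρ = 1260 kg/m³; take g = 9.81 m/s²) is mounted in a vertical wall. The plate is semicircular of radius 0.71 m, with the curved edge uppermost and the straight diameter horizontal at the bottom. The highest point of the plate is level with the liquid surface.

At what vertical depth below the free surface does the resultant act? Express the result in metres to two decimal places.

γ = ρg = 1260 × 9.81 / 1000 = 12.3606 kN/m³.
The centroid lies 4r/(3π) = 0.301333 m above the diameter, so r − 4r/(3π) = 0.71 − 0.301333 = 0.408667 m below the topmost point, so the centroid depth is h_c = 0.408667 m.
A = πr²/2 = π × 0.71²/2 = 0.791838 m².
Resultant F = γ·h_c·A = 12.3606 × 0.408667 × 0.791838 = 3.99987 kN.
I_c = (π/8 − 8/(9π))·r⁴ = 0.109757 × 0.71⁴ = 0.0278911 m⁴.
Centre of pressure: y_p = y_c + I_c/(y_c·A) = 0.408667 + 0.0278911/(0.408667 × 0.791838) = 0.408667 + 0.0861906 = 0.494858 m along the plane.

h_p = 0.49 m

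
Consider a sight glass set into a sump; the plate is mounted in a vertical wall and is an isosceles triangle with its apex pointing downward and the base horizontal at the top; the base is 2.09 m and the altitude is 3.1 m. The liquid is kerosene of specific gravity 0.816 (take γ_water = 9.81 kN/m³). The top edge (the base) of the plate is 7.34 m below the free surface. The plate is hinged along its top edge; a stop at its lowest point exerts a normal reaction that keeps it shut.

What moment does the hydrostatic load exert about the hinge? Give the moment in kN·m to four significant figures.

γ = 0.816 × 9.81 = 8.00496 kN/m³.
With the apex down, the centroid sits h/3 = 3.1/3 = 1.03333 m below the base (the top edge), so the centroid depth is h_c = 7.34 + 1.03333 = 8.37333 m.
A = ½ × 2.09 × 3.1 = 3.2395 m².
Resultant F = γ·h_c·A = 8.00496 × 8.37333 × 3.2395 = 217.138 kN.
I_c = b·h³/36 = 2.09 × 3.1³/36 = 1.72953 m⁴.
Centre of pressure: y_p = y_c + I_c/(y_c·A) = 8.37333 + 1.72953/(8.37333 × 3.2395) = 8.37333 + 0.0637605 = 8.43709 m along the plane.
The resultant acts 1.03333 + 0.0637605 = 1.09709 m (along the plate) below the hinge at the top edge, so the moment about the hinge is M = F × 1.09709 = 217.138 × 1.09709 = 238.22 kN·m.

M ≈ 238.2 kN·m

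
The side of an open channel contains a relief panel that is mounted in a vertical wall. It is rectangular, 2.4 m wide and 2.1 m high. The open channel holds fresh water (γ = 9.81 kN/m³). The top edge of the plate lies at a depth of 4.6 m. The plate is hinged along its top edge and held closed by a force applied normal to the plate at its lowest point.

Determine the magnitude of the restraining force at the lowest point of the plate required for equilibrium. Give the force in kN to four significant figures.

γ = 9.81 kN/m³.
The centroid lies 2.1/2 = 1.05 m below the top edge, so the centroid depth is h_c = 4.6 + 1.05 = 5.65 m.
A = 2.4 × 2.1 = 5.04 m².
Resultant F = γ·h_c·A = 9.81 × 5.65 × 5.04 = 279.35 kN.
I_c = b·h³/12 = 2.4 × 2.1³/12 = 1.8522 m⁴.
Centre of pressure: y_p = y_c + I_c/(y_c·A) = 5.65 + 1.8522/(5.65 × 5.04) = 5.65 + 0.0650442 = 5.71504 m along the plane.
The resultant acts 1.05 + 0.0650442 = 1.11504 m (along the plate) below the hinge at the top edge, so the moment about the hinge is M = F × 1.11504 = 279.35 × 1.11504 = 311.486 kN·m.
A normal force at the bottom, 2.1 m from the hinge, must supply this moment: P = 311.486/2.1 = 148.327 kN.

P ≈ 148.3 kN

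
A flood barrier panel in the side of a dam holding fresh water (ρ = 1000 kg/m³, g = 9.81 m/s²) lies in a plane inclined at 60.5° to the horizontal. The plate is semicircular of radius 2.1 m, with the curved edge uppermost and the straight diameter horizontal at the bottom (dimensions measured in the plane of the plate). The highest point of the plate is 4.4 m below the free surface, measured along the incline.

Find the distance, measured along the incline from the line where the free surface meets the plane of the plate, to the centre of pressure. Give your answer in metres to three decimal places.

y_p = 5.664 m

γ = ρg = 1000 × 9.81 = 9810 N/m³ = 9.81 kN/m³.
Let θ = 60.5° be the plate's angle to the horizontal; measure y along the incline from where the plane meets the free surface. Vertical depth h = y·sinθ with sinθ = 0.870356.
The centroid lies 4r/(3π) = 0.891268 m above the diameter, so r − 4r/(3π) = 2.1 − 0.891268 = 1.20873 m below the topmost point, so y_c = 4.4 + 1.20873 = 5.60873 m and h_c = 5.60873 × 0.870356 = 4.88159 m.
A = πr²/2 = π × 2.1²/2 = 6.92721 m².
Resultant F = γ·h_c·A = 9.81 × 4.88159 × 6.92721 = 331.733 kN.
I_c = (π/8 − 8/(9π))·r⁴ = 0.109757 × 2.1⁴ = 2.13457 m⁴.
Centre of pressure: y_p = y_c + I_c/(y_c·A) = 5.60873 + 2.13457/(5.60873 × 6.92721) = 5.60873 + 0.0549399 = 5.66367 m along the plane.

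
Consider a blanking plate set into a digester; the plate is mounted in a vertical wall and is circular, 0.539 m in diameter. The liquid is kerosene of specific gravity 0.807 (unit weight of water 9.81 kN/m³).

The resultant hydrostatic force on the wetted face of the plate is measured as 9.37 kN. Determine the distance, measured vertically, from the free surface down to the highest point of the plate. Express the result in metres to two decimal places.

d_top ≈ 4.92 m

γ = 0.807 × 9.81 = 7.91667 kN/m³.
A = π(0.2695)² = 0.228175 m².
From F = γ·h_c·A, the centroid depth is h_c = 9.37/(7.91667 × 0.228175) = 5.18715 m.
The centroid is at the centre, 0.2695 m below the top of the plate, so the highest point sits at h_top = 5.18715 − 0.2695 = 4.91765 m below the surface.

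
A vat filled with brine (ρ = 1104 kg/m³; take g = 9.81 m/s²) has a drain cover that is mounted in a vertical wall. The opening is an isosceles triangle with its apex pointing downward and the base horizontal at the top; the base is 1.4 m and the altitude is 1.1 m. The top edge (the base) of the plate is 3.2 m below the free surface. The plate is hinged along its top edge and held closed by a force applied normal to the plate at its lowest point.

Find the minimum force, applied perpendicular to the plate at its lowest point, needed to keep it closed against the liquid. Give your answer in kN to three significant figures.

γ = ρg = 1104 × 9.81 / 1000 = 10.83024 kN/m³.
With the apex down, the centroid sits h/3 = 1.1/3 = 0.366667 m below the base (the top edge), so the centroid depth is h_c = 3.2 + 0.366667 = 3.56667 m.
A = ½ × 1.4 × 1.1 = 0.77 m².
Resultant F = γ·h_c·A = 10.83024 × 3.56667 × 0.77 = 29.7435 kN.
I_c = b·h³/36 = 1.4 × 1.1³/36 = 0.0517611 m⁴.
Centre of pressure: y_p = y_c + I_c/(y_c·A) = 3.56667 + 0.0517611/(3.56667 × 0.77) = 3.56667 + 0.0188473 = 3.58552 m along the plane.
The resultant acts 0.366667 + 0.0188473 = 0.385514 m (along the plate) below the hinge at the top edge, so the moment about the hinge is M = F × 0.385514 = 29.7435 × 0.385514 = 11.4665 kN·m.
A normal force at the bottom, 1.1 m from the hinge, must supply this moment: P = 11.4665/1.1 = 10.4241 kN.

P ≈ 10.4 kN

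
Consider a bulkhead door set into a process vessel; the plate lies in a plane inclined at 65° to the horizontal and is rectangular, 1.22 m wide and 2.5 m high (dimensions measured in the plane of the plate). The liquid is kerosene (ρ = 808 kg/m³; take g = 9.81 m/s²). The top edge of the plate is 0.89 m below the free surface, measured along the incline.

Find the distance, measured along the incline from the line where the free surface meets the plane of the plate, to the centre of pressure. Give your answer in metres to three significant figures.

y_p = 2.38 m

γ = ρg = 808 × 9.81 / 1000 = 7.92648 kN/m³.
Let θ = 65° be the plate's angle to the horizontal; measure y along the incline from where the plane meets the free surface. Vertical depth h = y·sinθ with sinθ = 0.906308.
The centroid lies 2.5/2 = 1.25 m below the top edge, so y_c = 0.89 + 1.25 = 2.14 m and h_c = 2.14 × 0.906308 = 1.9395 m.
A = 1.22 × 2.5 = 3.05 m².
Resultant F = γ·h_c·A = 7.92648 × 1.9395 × 3.05 = 46.8889 kN.
I_c = b·h³/12 = 1.22 × 2.5³/12 = 1.58854 m⁴.
Centre of pressure: y_p = y_c + I_c/(y_c·A) = 2.14 + 1.58854/(2.14 × 3.05) = 2.14 + 0.24338 = 2.38338 m along the plane.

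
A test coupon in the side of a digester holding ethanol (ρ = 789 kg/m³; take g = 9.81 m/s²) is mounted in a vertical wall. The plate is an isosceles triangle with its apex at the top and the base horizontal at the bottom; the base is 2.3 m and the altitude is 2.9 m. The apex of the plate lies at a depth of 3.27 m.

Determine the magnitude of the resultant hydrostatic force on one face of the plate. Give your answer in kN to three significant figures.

F ≈ 134 kN

γ = ρg = 789 × 9.81 / 1000 = 7.74009 kN/m³.
With the apex up, the centroid sits 2h/3 = 2 × 2.9/3 = 1.93333 m below the apex, so the centroid depth is h_c = 3.27 + 1.93333 = 5.20333 m.
A = ½ × 2.3 × 2.9 = 3.335 m².
Resultant F = γ·h_c·A = 7.74009 × 5.20333 × 3.335 = 134.315 kN.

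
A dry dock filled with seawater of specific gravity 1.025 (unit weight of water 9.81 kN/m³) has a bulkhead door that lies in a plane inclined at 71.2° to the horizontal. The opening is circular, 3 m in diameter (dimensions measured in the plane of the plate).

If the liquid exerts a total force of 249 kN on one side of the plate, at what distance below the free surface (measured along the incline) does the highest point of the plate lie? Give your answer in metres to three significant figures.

γ = 1.025 × 9.81 = 10.05525 kN/m³.
A = π(1.5)² = 7.06858 m².
From F = γ·h_c·A, the centroid depth is h_c = 249/(10.05525 × 7.06858) = 3.50328 m.
Let θ = 71.2° be the plate's angle to the horizontal; measure y along the incline from where the plane meets the free surface. Vertical depth h = y·sinθ with sinθ = 0.946649.
Along the incline, y_c = h_c/sinθ = 3.50328/0.946649 = 3.70072 m.
The centroid is at the centre, 1.5 m below the top of the plate, so the highest point sits at y_top = 3.70072 − 1.5 = 2.20072 m along the incline.

y_top ≈ 2.20 m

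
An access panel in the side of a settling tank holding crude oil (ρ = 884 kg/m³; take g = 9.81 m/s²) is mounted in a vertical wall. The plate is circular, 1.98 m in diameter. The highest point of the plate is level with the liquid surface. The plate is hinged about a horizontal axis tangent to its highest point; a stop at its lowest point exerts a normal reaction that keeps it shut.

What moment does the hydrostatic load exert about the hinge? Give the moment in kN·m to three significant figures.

γ = ρg = 884 × 9.81 / 1000 = 8.67204 kN/m³.
The centroid is at the centre, 0.99 m below the top of the plate, so the centroid depth is h_c = 0.99 m.
A = π(0.99)² = 3.07907 m².
Resultant F = γ·h_c·A = 8.67204 × 0.99 × 3.07907 = 26.4348 kN.
I_c = πr⁴/4 = π × 0.99⁴/4 = 0.75445 m⁴.
Centre of pressure: y_p = y_c + I_c/(y_c·A) = 0.99 + 0.75445/(0.99 × 3.07907) = 0.99 + 0.2475 = 1.2375 m along the plane.
The resultant acts 0.99 + 0.2475 = 1.2375 m (along the plate) below the hinge at the top edge, so the moment about the hinge is M = F × 1.2375 = 26.4348 × 1.2375 = 32.7131 kN·m.

M ≈ 32.7 kN·m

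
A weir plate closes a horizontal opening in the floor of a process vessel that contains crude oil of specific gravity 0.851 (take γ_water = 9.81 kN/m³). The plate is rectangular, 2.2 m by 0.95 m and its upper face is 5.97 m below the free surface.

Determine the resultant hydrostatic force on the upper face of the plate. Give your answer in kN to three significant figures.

F ≈ 104 kN

γ = 0.851 × 9.81 = 8.34831 kN/m³.
The plate is horizontal, so pressure is uniform at p = γ·h = 8.34831 × 5.97 = 49.8394 kN/m².
A = 2.2 × 0.95 = 2.09 m².
F = p·A = 49.8394 × 2.09 = 104.164 kN.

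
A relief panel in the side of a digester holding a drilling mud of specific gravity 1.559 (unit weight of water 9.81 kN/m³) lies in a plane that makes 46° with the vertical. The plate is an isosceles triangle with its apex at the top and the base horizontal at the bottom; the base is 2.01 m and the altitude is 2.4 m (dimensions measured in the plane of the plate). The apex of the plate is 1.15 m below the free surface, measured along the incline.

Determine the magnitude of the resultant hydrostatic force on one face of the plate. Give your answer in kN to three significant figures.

γ = 1.559 × 9.81 = 15.29379 kN/m³.
The plate makes 46° with the vertical, i.e. θ = 90° − 46° = 44° to the horizontal. Measuring y along the incline from the free-surface line, vertical depth h = y·sinθ with sinθ = 0.694658.
With the apex up, the centroid sits 2h/3 = 2 × 2.4/3 = 1.6 m below the apex, so y_c = 1.15 + 1.6 = 2.75 m and h_c = 2.75 × 0.694658 = 1.91031 m.
A = ½ × 2.01 × 2.4 = 2.412 m².
Resultant F = γ·h_c·A = 15.29379 × 1.91031 × 2.412 = 70.4687 kN.

F ≈ 70.5 kN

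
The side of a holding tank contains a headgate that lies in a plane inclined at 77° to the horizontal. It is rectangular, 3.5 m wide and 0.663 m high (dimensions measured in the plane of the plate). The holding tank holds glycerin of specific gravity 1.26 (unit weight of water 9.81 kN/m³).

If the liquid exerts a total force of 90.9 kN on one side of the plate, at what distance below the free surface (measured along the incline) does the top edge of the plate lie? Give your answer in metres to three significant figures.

γ = 1.26 × 9.81 = 12.3606 kN/m³.
A = 3.5 × 0.663 = 2.3205 m².
From F = γ·h_c·A, the centroid depth is h_c = 90.9/(12.3606 × 2.3205) = 3.16915 m.
Let θ = 77° be the plate's angle to the horizontal; measure y along the incline from where the plane meets the free surface. Vertical depth h = y·sinθ with sinθ = 0.974370.
Along the incline, y_c = h_c/sinθ = 3.16915/0.974370 = 3.25251 m.
The centroid lies 0.663/2 = 0.3315 m below the top edge, so the top edge sits at y_top = 3.25251 − 0.3315 = 2.92101 m along the incline.

y_top ≈ 2.92 m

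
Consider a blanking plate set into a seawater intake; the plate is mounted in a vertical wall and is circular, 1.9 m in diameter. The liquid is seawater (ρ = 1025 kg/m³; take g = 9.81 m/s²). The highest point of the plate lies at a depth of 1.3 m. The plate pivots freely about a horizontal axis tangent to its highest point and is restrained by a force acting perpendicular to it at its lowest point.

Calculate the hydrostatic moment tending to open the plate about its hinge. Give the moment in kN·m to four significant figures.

M ≈ 67.37 kN·m

γ = ρg = 1025 × 9.81 / 1000 = 10.05525 kN/m³.
The centroid is at the centre, 0.95 m below the top of the plate, so the centroid depth is h_c = 1.3 + 0.95 = 2.25 m.
A = π(0.95)² = 2.83529 m².
Resultant F = γ·h_c·A = 10.05525 × 2.25 × 2.83529 = 64.1465 kN.
I_c = πr⁴/4 = π × 0.95⁴/4 = 0.639712 m⁴.
Centre of pressure: y_p = y_c + I_c/(y_c·A) = 2.25 + 0.639712/(2.25 × 2.83529) = 2.25 + 0.100278 = 2.35028 m along the plane.
The resultant acts 0.95 + 0.100278 = 1.05028 m (along the plate) below the hinge at the top edge, so the moment about the hinge is M = F × 1.05028 = 64.1465 × 1.05028 = 67.3718 kN·m.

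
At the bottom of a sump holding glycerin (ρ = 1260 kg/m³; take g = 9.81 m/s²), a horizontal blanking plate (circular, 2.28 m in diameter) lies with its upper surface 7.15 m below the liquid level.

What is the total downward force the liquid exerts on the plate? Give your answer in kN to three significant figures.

γ = ρg = 1260 × 9.81 / 1000 = 12.3606 kN/m³.
The plate is horizontal, so pressure is uniform at p = γ·h = 12.3606 × 7.15 = 88.3783 kN/m².
A = π(1.14)² = 4.08281 m².
F = p·A = 88.3783 × 4.08281 = 360.832 kN.

F ≈ 361 kN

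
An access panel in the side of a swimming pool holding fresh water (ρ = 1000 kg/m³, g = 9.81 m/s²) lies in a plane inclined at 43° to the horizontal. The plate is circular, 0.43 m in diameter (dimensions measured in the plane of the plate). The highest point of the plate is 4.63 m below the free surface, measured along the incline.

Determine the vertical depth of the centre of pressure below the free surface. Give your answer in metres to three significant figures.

γ = ρg = 1000 × 9.81 = 9810 N/m³ = 9.81 kN/m³.
Let θ = 43° be the plate's angle to the horizontal; measure y along the incline from where the plane meets the free surface. Vertical depth h = y·sinθ with sinθ = 0.681998.
The centroid is at the centre, 0.215 m below the top of the plate, so y_c = 4.63 + 0.215 = 4.845 m and h_c = 4.845 × 0.681998 = 3.30428 m.
A = π(0.215)² = 0.14522 m².
Resultant F = γ·h_c·A = 9.81 × 3.30428 × 0.14522 = 4.7073 kN.
I_c = πr⁴/4 = π × 0.215⁴/4 = 0.0016782 m⁴.
Centre of pressure: y_p = y_c + I_c/(y_c·A) = 4.845 + 0.0016782/(4.845 × 0.14522) = 4.845 + 0.00238519 = 4.84739 m along the plane.
Vertically, h_p = y_p·sinθ = 4.84739 × 0.681998 = 3.30591 m.

h_p = 3.31 m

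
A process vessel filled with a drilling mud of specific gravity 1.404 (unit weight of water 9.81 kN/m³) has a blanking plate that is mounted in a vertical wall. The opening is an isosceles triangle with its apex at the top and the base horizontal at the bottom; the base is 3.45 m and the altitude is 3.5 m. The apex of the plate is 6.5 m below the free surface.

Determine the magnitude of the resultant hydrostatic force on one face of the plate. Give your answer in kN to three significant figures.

γ = 1.404 × 9.81 = 13.77324 kN/m³.
With the apex up, the centroid sits 2h/3 = 2 × 3.5/3 = 2.33333 m below the apex, so the centroid depth is h_c = 6.5 + 2.33333 = 8.83333 m.
A = ½ × 3.45 × 3.5 = 6.0375 m².
Resultant F = γ·h_c·A = 13.77324 × 8.83333 × 6.0375 = 734.544 kN.

F ≈ 735 kN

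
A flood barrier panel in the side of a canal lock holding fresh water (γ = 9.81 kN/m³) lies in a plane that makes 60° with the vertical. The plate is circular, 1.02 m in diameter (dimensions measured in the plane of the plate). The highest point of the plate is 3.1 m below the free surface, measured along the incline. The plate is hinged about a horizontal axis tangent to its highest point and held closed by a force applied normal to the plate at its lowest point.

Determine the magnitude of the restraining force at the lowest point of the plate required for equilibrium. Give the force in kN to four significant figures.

P ≈ 7.490 kN

γ = 9.81 kN/m³.
The plate makes 60° with the vertical, i.e. θ = 90° − 60° = 30° to the horizontal. Measuring y along the incline from the free-surface line, vertical depth h = y·sinθ with sinθ = 0.500000.
The centroid is at the centre, 0.51 m below the top of the plate, so y_c = 3.1 + 0.51 = 3.61 m and h_c = 3.61 × 0.500000 = 1.805 m.
A = π(0.51)² = 0.817128 m².
Resultant F = γ·h_c·A = 9.81 × 1.805 × 0.817128 = 14.4689 kN.
I_c = πr⁴/4 = π × 0.51⁴/4 = 0.0531338 m⁴.
Centre of pressure: y_p = y_c + I_c/(y_c·A) = 3.61 + 0.0531338/(3.61 × 0.817128) = 3.61 + 0.0180125 = 3.62801 m along the plane.
The resultant acts 0.51 + 0.0180125 = 0.528012 m (along the plate) below the hinge at the top edge, so the moment about the hinge is M = F × 0.528012 = 14.4689 × 0.528012 = 7.63975 kN·m.
A normal force at the bottom, 1.02 m from the hinge, must supply this moment: P = 7.63975/1.02 = 7.48995 kN.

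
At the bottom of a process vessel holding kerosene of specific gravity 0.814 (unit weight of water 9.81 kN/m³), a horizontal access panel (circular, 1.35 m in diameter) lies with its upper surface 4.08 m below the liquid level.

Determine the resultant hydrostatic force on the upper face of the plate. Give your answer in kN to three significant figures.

γ = 0.814 × 9.81 = 7.98534 kN/m³.
The plate is horizontal, so pressure is uniform at p = γ·h = 7.98534 × 4.08 = 32.5802 kN/m².
A = π(0.675)² = 1.43139 m².
F = p·A = 32.5802 × 1.43139 = 46.635 kN.

F ≈ 46.6 kN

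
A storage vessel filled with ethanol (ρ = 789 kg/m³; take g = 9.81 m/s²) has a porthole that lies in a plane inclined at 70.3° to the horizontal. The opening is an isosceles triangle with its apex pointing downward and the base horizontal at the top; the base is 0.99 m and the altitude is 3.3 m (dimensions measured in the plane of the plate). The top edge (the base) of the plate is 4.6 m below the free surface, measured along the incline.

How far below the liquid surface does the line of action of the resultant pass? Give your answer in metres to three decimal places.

γ = ρg = 789 × 9.81 / 1000 = 7.74009 kN/m³.
Let θ = 70.3° be the plate's angle to the horizontal; measure y along the incline from where the plane meets the free surface. Vertical depth h = y·sinθ with sinθ = 0.941471.
With the apex down, the centroid sits h/3 = 3.3/3 = 1.1 m below the base (the top edge), so y_c = 4.6 + 1.1 = 5.7 m and h_c = 5.7 × 0.941471 = 5.36638 m.
A = ½ × 0.99 × 3.3 = 1.6335 m².
Resultant F = γ·h_c·A = 7.74009 × 5.36638 × 1.6335 = 67.8495 kN.
I_c = b·h³/36 = 0.99 × 3.3³/36 = 0.988267 m⁴.
Centre of pressure: y_p = y_c + I_c/(y_c·A) = 5.7 + 0.988267/(5.7 × 1.6335) = 5.7 + 0.10614 = 5.80614 m along the plane.
Vertically, h_p = y_p·sinθ = 5.80614 × 0.941471 = 5.46631 m.

h_p = 5.466 m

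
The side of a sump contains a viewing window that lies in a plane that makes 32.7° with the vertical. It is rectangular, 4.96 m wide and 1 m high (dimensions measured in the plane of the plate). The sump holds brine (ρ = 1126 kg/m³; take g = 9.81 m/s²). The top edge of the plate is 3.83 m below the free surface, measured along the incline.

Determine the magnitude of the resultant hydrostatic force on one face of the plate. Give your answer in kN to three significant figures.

γ = ρg = 1126 × 9.81 / 1000 = 11.04606 kN/m³.
The plate makes 32.7° with the vertical, i.e. θ = 90° − 32.7° = 57.3° to the horizontal. Measuring y along the incline from the free-surface line, vertical depth h = y·sinθ with sinθ = 0.841511.
The centroid lies 1/2 = 0.5 m below the top edge, so y_c = 3.83 + 0.5 = 4.33 m and h_c = 4.33 × 0.841511 = 3.64374 m.
A = 4.96 × 1 = 4.96 m².
Resultant F = γ·h_c·A = 11.04606 × 3.64374 × 4.96 = 199.635 kN.

F ≈ 200 kN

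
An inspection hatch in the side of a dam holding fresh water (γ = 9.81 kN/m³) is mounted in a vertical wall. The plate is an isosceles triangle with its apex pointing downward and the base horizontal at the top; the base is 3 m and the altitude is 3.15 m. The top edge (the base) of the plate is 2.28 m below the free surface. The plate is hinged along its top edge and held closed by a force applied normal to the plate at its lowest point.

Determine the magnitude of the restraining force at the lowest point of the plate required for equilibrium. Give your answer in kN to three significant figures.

γ = 9.81 kN/m³.
With the apex down, the centroid sits h/3 = 3.15/3 = 1.05 m below the base (the top edge), so the centroid depth is h_c = 2.28 + 1.05 = 3.33 m.
A = ½ × 3 × 3.15 = 4.725 m².
Resultant F = γ·h_c·A = 9.81 × 3.33 × 4.725 = 154.353 kN.
I_c = b·h³/36 = 3 × 3.15³/36 = 2.60466 m⁴.
Centre of pressure: y_p = y_c + I_c/(y_c·A) = 3.33 + 2.60466/(3.33 × 4.725) = 3.33 + 0.165541 = 3.49554 m along the plane.
The resultant acts 1.05 + 0.165541 = 1.21554 m (along the plate) below the hinge at the top edge, so the moment about the hinge is M = F × 1.21554 = 154.353 × 1.21554 = 187.622 kN·m.
A normal force at the bottom, 3.15 m from the hinge, must supply this moment: P = 187.622/3.15 = 59.5625 kN.

P ≈ 59.6 kN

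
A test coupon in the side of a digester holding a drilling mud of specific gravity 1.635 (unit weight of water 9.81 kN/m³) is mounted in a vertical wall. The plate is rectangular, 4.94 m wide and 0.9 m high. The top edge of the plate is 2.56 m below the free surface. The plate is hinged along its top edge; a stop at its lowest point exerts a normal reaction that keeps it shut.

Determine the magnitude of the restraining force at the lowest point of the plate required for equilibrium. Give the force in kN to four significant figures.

γ = 1.635 × 9.81 = 16.03935 kN/m³.
The centroid lies 0.9/2 = 0.45 m below the top edge, so the centroid depth is h_c = 2.56 + 0.45 = 3.01 m.
A = 4.94 × 0.9 = 4.446 m².
Resultant F = γ·h_c·A = 16.03935 × 3.01 × 4.446 = 214.646 kN.
I_c = b·h³/12 = 4.94 × 0.9³/12 = 0.300105 m⁴.
Centre of pressure: y_p = y_c + I_c/(y_c·A) = 3.01 + 0.300105/(3.01 × 4.446) = 3.01 + 0.0224252 = 3.03243 m along the plane.
The resultant acts 0.45 + 0.0224252 = 0.472425 m (along the plate) below the hinge at the top edge, so the moment about the hinge is M = F × 0.472425 = 214.646 × 0.472425 = 101.404 kN·m.
A normal force at the bottom, 0.9 m from the hinge, must supply this moment: P = 101.404/0.9 = 112.671 kN.

P ≈ 112.7 kN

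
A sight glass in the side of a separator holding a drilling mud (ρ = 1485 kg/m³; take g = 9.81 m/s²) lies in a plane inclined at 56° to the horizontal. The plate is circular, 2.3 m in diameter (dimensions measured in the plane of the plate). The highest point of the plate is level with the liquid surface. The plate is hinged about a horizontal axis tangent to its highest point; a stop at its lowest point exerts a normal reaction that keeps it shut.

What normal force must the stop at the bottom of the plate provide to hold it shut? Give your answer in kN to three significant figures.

γ = ρg = 1485 × 9.81 / 1000 = 14.56785 kN/m³.
Let θ = 56° be the plate's angle to the horizontal; measure y along the incline from where the plane meets the free surface. Vertical depth h = y·sinθ with sinθ = 0.829038.
The centroid is at the centre, 1.15 m below the top of the plate, so y_c = 1.15 m and h_c = 1.15 × 0.829038 = 0.953394 m.
A = π(1.15)² = 4.15476 m².
Resultant F = γ·h_c·A = 14.56785 × 0.953394 × 4.15476 = 57.705 kN.
I_c = πr⁴/4 = π × 1.15⁴/4 = 1.37367 m⁴.
Centre of pressure: y_p = y_c + I_c/(y_c·A) = 1.15 + 1.37367/(1.15 × 4.15476) = 1.15 + 0.287501 = 1.4375 m along the plane.
The resultant acts 1.15 + 0.287501 = 1.4375 m (along the plate) below the hinge at the top edge, so the moment about the hinge is M = F × 1.4375 = 57.705 × 1.4375 = 82.9509 kN·m.
A normal force at the bottom, 2.3 m from the hinge, must supply this moment: P = 82.9509/2.3 = 36.0656 kN.

P ≈ 36.1 kN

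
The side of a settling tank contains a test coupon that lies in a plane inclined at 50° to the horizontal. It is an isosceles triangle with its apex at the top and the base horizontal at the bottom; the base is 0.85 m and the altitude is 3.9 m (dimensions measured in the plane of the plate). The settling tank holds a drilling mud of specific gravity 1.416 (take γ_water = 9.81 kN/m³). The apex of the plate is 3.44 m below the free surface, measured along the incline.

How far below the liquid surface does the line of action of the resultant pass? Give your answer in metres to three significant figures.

γ = 1.416 × 9.81 = 13.89096 kN/m³.
Let θ = 50° be the plate's angle to the horizontal; measure y along the incline from where the plane meets the free surface. Vertical depth h = y·sinθ with sinθ = 0.766044.
With the apex up, the centroid sits 2h/3 = 2 × 3.9/3 = 2.6 m below the apex, so y_c = 3.44 + 2.6 = 6.04 m and h_c = 6.04 × 0.766044 = 4.62691 m.
A = ½ × 0.85 × 3.9 = 1.6575 m².
Resultant F = γ·h_c·A = 13.89096 × 4.62691 × 1.6575 = 106.531 kN.
I_c = b·h³/36 = 0.85 × 3.9³/36 = 1.40059 m⁴.
Centre of pressure: y_p = y_c + I_c/(y_c·A) = 6.04 + 1.40059/(6.04 × 1.6575) = 6.04 + 0.139901 = 6.1799 m along the plane.
Vertically, h_p = y_p·sinθ = 6.1799 × 0.766044 = 4.73408 m.

h_p = 4.73 m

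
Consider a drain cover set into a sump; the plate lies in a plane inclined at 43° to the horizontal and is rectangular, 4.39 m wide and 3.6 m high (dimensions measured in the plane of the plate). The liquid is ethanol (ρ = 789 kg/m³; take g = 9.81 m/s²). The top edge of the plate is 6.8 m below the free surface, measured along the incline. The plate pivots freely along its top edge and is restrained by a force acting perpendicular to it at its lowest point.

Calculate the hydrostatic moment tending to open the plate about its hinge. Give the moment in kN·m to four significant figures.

γ = ρg = 789 × 9.81 / 1000 = 7.74009 kN/m³.
Let θ = 43° be the plate's angle to the horizontal; measure y along the incline from where the plane meets the free surface. Vertical depth h = y·sinθ with sinθ = 0.681998.
The centroid lies 3.6/2 = 1.8 m below the top edge, so y_c = 6.8 + 1.8 = 8.6 m and h_c = 8.6 × 0.681998 = 5.86518 m.
A = 4.39 × 3.6 = 15.804 m².
Resultant F = γ·h_c·A = 7.74009 × 5.86518 × 15.804 = 717.455 kN.
I_c = b·h³/12 = 4.39 × 3.6³/12 = 17.0683 m⁴.
Centre of pressure: y_p = y_c + I_c/(y_c·A) = 8.6 + 17.0683/(8.6 × 15.804) = 8.6 + 0.125581 = 8.72558 m along the plane.
The resultant acts 1.8 + 0.125581 = 1.92558 m (along the plate) below the hinge at the top edge, so the moment about the hinge is M = F × 1.92558 = 717.455 × 1.92558 = 1381.52 kN·m.

M ≈ 1382 kN·m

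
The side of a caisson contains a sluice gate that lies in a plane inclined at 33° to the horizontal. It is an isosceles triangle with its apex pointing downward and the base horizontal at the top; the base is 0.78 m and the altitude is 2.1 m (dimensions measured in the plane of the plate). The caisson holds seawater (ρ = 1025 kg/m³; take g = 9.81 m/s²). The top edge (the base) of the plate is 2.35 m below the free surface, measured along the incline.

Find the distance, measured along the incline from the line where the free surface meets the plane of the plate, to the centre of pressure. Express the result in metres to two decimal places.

γ = ρg = 1025 × 9.81 / 1000 = 10.05525 kN/m³.
Let θ = 33° be the plate's angle to the horizontal; measure y along the incline from where the plane meets the free surface. Vertical depth h = y·sinθ with sinθ = 0.544639.
With the apex down, the centroid sits h/3 = 2.1/3 = 0.7 m below the base (the top edge), so y_c = 2.35 + 0.7 = 3.05 m and h_c = 3.05 × 0.544639 = 1.66115 m.
A = ½ × 0.78 × 2.1 = 0.819 m².
Resultant F = γ·h_c·A = 10.05525 × 1.66115 × 0.819 = 13.68 kN.
I_c = b·h³/36 = 0.78 × 2.1³/36 = 0.200655 m⁴.
Centre of pressure: y_p = y_c + I_c/(y_c·A) = 3.05 + 0.200655/(3.05 × 0.819) = 3.05 + 0.0803279 = 3.13033 m along the plane.

y_p = 3.13 m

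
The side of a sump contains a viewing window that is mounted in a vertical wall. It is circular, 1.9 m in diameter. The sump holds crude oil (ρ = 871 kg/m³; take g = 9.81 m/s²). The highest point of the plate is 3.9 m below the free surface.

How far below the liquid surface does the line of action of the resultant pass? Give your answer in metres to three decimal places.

h_p = 4.897 m

γ = ρg = 871 × 9.81 / 1000 = 8.54451 kN/m³.
The centroid is at the centre, 0.95 m below the top of the plate, so the centroid depth is h_c = 3.9 + 0.95 = 4.85 m.
A = π(0.95)² = 2.83529 m².
Resultant F = γ·h_c·A = 8.54451 × 4.85 × 2.83529 = 117.497 kN.
I_c = πr⁴/4 = π × 0.95⁴/4 = 0.639712 m⁴.
Centre of pressure: y_p = y_c + I_c/(y_c·A) = 4.85 + 0.639712/(4.85 × 2.83529) = 4.85 + 0.0465206 = 4.89652 m along the plane.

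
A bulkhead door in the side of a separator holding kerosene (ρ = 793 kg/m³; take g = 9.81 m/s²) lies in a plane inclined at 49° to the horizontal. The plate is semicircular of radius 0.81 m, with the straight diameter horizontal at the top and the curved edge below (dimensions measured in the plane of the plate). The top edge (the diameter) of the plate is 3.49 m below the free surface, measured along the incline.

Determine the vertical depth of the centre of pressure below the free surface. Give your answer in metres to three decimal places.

h_p = 2.902 m

γ = ρg = 793 × 9.81 / 1000 = 7.77933 kN/m³.
Let θ = 49° be the plate's angle to the horizontal; measure y along the incline from where the plane meets the free surface. Vertical depth h = y·sinθ with sinθ = 0.754710.
The centroid of a semicircle lies 4r/(3π) = 0.343775 m from the diameter, here below the top edge, so y_c = 3.49 + 0.343775 = 3.83378 m and h_c = 3.83378 × 0.754710 = 2.89339 m.
A = πr²/2 = π × 0.81²/2 = 1.0306 m².
Resultant F = γ·h_c·A = 7.77933 × 2.89339 × 1.0306 = 23.1974 kN.
I_c = (π/8 − 8/(9π))·r⁴ = 0.109757 × 0.81⁴ = 0.0472468 m⁴.
Centre of pressure: y_p = y_c + I_c/(y_c·A) = 3.83378 + 0.0472468/(3.83378 × 1.0306) = 3.83378 + 0.0119579 = 3.84574 m along the plane.
Vertically, h_p = y_p·sinθ = 3.84574 × 0.754710 = 2.90242 m.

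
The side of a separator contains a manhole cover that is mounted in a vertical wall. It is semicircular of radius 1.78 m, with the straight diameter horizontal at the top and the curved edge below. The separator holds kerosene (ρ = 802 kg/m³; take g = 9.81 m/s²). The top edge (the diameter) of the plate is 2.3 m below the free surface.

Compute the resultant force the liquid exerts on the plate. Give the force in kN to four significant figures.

γ = ρg = 802 × 9.81 / 1000 = 7.86762 kN/m³.
The centroid of a semicircle lies 4r/(3π) = 0.755455 m from the diameter, here below the top edge, so the centroid depth is h_c = 2.3 + 0.755455 = 3.05545 m.
A = πr²/2 = π × 1.78²/2 = 4.97691 m².
Resultant F = γ·h_c·A = 7.86762 × 3.05545 × 4.97691 = 119.641 kN.

F ≈ 119.6 kN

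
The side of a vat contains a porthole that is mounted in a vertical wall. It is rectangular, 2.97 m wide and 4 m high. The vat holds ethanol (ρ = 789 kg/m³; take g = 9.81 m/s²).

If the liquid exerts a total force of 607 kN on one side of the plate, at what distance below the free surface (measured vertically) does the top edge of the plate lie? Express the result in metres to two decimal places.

γ = ρg = 789 × 9.81 / 1000 = 7.74009 kN/m³.
A = 2.97 × 4 = 11.88 m².
From F = γ·h_c·A, the centroid depth is h_c = 607/(7.74009 × 11.88) = 6.60125 m.
The centroid lies 4/2 = 2 m below the top edge, so the top edge sits at h_top = 6.60125 − 2 = 4.60125 m below the surface.

d_top ≈ 4.60 m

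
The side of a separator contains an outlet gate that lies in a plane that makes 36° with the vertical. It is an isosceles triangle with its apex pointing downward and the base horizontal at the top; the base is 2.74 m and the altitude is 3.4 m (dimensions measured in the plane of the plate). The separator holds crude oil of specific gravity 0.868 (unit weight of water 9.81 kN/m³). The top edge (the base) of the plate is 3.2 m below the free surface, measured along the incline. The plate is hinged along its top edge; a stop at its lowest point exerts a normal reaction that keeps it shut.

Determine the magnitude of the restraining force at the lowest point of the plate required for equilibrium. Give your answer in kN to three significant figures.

P ≈ 52.4 kN

γ = 0.868 × 9.81 = 8.51508 kN/m³.
The plate makes 36° with the vertical, i.e. θ = 90° − 36° = 54° to the horizontal. Measuring y along the incline from the free-surface line, vertical depth h = y·sinθ with sinθ = 0.809017.
With the apex down, the centroid sits h/3 = 3.4/3 = 1.13333 m below the base (the top edge), so y_c = 3.2 + 1.13333 = 4.33333 m and h_c = 4.33333 × 0.809017 = 3.50574 m.
A = ½ × 2.74 × 3.4 = 4.658 m².
Resultant F = γ·h_c·A = 8.51508 × 3.50574 × 4.658 = 139.049 kN.
I_c = b·h³/36 = 2.74 × 3.4³/36 = 2.99147 m⁴.
Centre of pressure: y_p = y_c + I_c/(y_c·A) = 4.33333 + 2.99147/(4.33333 × 4.658) = 4.33333 + 0.148205 = 4.48154 m along the plane.
The resultant acts 1.13333 + 0.148205 = 1.28153 m (along the plate) below the hinge at the top edge, so the moment about the hinge is M = F × 1.28153 = 139.049 × 1.28153 = 178.195 kN·m.
A normal force at the bottom, 3.4 m from the hinge, must supply this moment: P = 178.195/3.4 = 52.4103 kN.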